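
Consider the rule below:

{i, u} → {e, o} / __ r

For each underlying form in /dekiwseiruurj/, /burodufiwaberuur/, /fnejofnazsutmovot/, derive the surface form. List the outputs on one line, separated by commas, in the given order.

dekiwseeruorj, borodufiwaberuor, fnejofnazsutmovot

/dekiwseiruurj/: /i/ is a high vowel immediately before /r/, so it lowers to [e]. /u/ is a high vowel immediately before /r/, so it lowers to [o]. → [dekiwseeruorj].
/burodufiwaberuur/: /u/ is a high vowel immediately before /r/, so it lowers to [o]. /u/ is a high vowel immediately before /r/, so it lowers to [o]. → [borodufiwaberuor].
/fnejofnazsutmovot/: the rule's environment is not met; surfaces unchanged as [fnejofnazsutmovot].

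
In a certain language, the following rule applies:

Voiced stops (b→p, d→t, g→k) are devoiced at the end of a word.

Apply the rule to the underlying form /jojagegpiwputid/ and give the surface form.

jojagegpiwputit

Scanning /jojagegpiwputid/: /g/ at position 5 is not in the conditioning environment; /g/ at position 7 is not in the conditioning environment; /d/ is a voiced stop in word-final position, so it devoices to [t].
Result: [jojagegpiwputit].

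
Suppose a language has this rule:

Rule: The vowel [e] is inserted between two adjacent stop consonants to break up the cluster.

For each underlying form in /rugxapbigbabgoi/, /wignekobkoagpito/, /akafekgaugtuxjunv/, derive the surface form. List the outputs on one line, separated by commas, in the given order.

/rugxapbigbabgoi/: /p/ and /b/ form a stop–stop cluster, so [e] is inserted between them. /g/ and /b/ form a stop–stop cluster, so [e] is inserted between them. /b/ and /g/ form a stop–stop cluster, so [e] is inserted between them. → [rugxapebigebabegoi].
/wignekobkoagpito/: /b/ and /k/ form a stop–stop cluster, so [e] is inserted between them. /g/ and /p/ form a stop–stop cluster, so [e] is inserted between them. → [wignekobekoagepito].
/akafekgaugtuxjunv/: /k/ and /g/ form a stop–stop cluster, so [e] is inserted between them. /g/ and /t/ form a stop–stop cluster, so [e] is inserted between them. → [akafekegaugetuxjunv].

rugxapebigebabegoi, wignekobekoagepito, akafekegaugetuxjunv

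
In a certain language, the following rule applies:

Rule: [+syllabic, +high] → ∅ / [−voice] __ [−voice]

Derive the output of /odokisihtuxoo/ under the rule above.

/i/ is a high vowel flanked by voiceless consonants /k/ and /s/, so it deletes.
/i/ is a high vowel flanked by voiceless consonants /s/ and /h/, so it deletes.
/u/ is a high vowel flanked by voiceless consonants /t/ and /x/, so it deletes.
Surface form: [odokshtxoo].

odokshtxoo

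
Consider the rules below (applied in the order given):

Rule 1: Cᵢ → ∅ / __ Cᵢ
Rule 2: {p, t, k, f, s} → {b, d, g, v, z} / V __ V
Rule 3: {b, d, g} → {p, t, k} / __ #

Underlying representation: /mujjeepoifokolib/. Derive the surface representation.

Rule 1 (degemination): /jj/ is a geminate; the first /j/ deletes. /mujjeepoifokolib/ → mujeepoifokolib.
Rule 2 (intervocalic voicing): /p/ is a voiceless obstruent between vowels /e/ and /o/, so it voices to [b]. /f/ is a voiceless obstruent between vowels /i/ and /o/, so it voices to [v]. /k/ is a voiceless obstruent between vowels /o/ and /o/, so it voices to [g]. /mujeepoifokolib/ → mujeeboivogolib.
Rule 3 (final devoicing): /b/ is a voiced stop in word-final position, so it devoices to [p]. /mujeeboivogolib/ → mujeeboivogolip.

mujeeboivogolip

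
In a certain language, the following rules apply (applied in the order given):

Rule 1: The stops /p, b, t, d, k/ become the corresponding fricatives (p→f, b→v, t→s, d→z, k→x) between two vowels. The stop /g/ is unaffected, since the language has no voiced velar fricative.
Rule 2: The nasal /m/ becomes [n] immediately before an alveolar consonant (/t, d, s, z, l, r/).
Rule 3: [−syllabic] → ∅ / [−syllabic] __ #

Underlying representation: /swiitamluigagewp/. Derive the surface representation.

Rule 1 (intervocalic spirantization): /t/ is a stop between vowels /i/ and /a/, so it spirantizes to the fricative [s]. /swiitamluigagewp/ → swiisamluigagewp.
Rule 2 (nasal place assimilation): /m/ precedes the alveolar consonant /l/, so it assimilates in place to [n]. /swiisamluigagewp/ → swiisanluigagewp.
Rule 3 (final cluster simplification): /p/ is the second consonant of a word-final cluster /wp/, so it deletes. /swiisanluigagewp/ → swiisanluigagew.

swiisanluigagew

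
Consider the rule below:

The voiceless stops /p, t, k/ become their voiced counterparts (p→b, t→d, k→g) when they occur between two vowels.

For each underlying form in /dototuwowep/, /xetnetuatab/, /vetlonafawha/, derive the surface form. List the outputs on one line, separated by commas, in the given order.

dododuwowep, xetneduadab, vetlonafawha

/dototuwowep/: /t/ is a voiceless stop between vowels /o/ and /o/, so it voices to [d]. /t/ is a voiceless stop between vowels /o/ and /u/, so it voices to [d]. → [dododuwowep].
/xetnetuatab/: /t/ is a voiceless stop between vowels /e/ and /u/, so it voices to [d]. /t/ is a voiceless stop between vowels /a/ and /a/, so it voices to [d]. → [xetneduadab].
/vetlonafawha/: the rule's environment is not met; surfaces unchanged as [vetlonafawha].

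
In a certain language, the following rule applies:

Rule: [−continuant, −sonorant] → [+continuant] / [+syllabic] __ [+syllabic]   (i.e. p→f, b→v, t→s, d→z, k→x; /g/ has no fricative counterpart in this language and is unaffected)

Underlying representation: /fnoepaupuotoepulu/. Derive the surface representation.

fnoefaufuosoefulu

/p/ is a stop between vowels /e/ and /a/, so it spirantizes to the fricative [f].
/p/ is a stop between vowels /u/ and /u/, so it spirantizes to the fricative [f].
/t/ is a stop between vowels /o/ and /o/, so it spirantizes to the fricative [s].
/p/ is a stop between vowels /e/ and /u/, so it spirantizes to the fricative [f].
Surface form: [fnoefaufuosoefulu].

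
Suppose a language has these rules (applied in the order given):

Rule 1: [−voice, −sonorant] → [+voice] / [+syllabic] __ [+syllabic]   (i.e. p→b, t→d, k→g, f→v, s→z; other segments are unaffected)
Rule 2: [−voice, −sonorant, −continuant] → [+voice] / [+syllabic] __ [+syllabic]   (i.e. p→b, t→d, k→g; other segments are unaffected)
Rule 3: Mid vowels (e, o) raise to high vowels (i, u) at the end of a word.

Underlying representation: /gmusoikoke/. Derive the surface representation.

gmuzoigogi

Rule 1 (intervocalic voicing): /s/ is a voiceless obstruent between vowels /u/ and /o/, so it voices to [z]. /k/ is a voiceless obstruent between vowels /i/ and /o/, so it voices to [g]. /k/ is a voiceless obstruent between vowels /o/ and /e/, so it voices to [g]. /gmusoikoke/ → gmuzoigoge.
Rule 2 (intervocalic voicing): no segment meets the environment; /gmuzoigoge/ is unchanged.
Rule 3 (final vowel raising): /e/ is a mid vowel in word-final position, so it raises to [i]. /gmuzoigoge/ → gmuzoigogi.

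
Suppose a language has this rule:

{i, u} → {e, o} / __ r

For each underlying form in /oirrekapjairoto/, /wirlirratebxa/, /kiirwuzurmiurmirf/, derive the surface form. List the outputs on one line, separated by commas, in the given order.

oerrekapjaeroto, werlerratebxa, kierwuzormiormerf

/oirrekapjairoto/: /i/ is a high vowel immediately before /r/, so it lowers to [e]. /i/ is a high vowel immediately before /r/, so it lowers to [e]. → [oerrekapjaeroto].
/wirlirratebxa/: /i/ is a high vowel immediately before /r/, so it lowers to [e]. /i/ is a high vowel immediately before /r/, so it lowers to [e]. → [werlerratebxa].
/kiirwuzurmiurmirf/: /i/ is a high vowel immediately before /r/, so it lowers to [e]. /u/ is a high vowel immediately before /r/, so it lowers to [o]. /u/ is a high vowel immediately before /r/, so it lowers to [o]. /i/ is a high vowel immediately before /r/, so it lowers to [e]. → [kierwuzormiormerf].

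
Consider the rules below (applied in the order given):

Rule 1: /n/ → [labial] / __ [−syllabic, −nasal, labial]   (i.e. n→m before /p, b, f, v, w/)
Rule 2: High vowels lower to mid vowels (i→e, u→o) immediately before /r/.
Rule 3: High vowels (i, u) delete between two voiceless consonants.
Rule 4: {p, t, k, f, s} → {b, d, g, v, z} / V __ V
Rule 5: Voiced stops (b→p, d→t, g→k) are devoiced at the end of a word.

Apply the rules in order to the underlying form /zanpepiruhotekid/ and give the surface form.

zampeberuhodegit

Rule 1 (nasal place assimilation): /n/ precedes the labial consonant /p/, so it assimilates in place to [m]. /zanpepiruhotekid/ → zampepiruhotekid.
Rule 2 (pre-rhotic lowering): /i/ is a high vowel immediately before /r/, so it lowers to [e]. /zampepiruhotekid/ → zampeperuhotekid.
Rule 3 (high vowel syncope): no segment meets the environment; /zampeperuhotekid/ is unchanged.
Rule 4 (intervocalic voicing): /p/ is a voiceless obstruent between vowels /e/ and /e/, so it voices to [b]. /t/ is a voiceless obstruent between vowels /o/ and /e/, so it voices to [d]. /k/ is a voiceless obstruent between vowels /e/ and /i/, so it voices to [g]. /zampeperuhotekid/ → zampeberuhodegid.
Rule 5 (final devoicing): /d/ is a voiced stop in word-final position, so it devoices to [t]. /zampeberuhodegid/ → zampeberuhodegit.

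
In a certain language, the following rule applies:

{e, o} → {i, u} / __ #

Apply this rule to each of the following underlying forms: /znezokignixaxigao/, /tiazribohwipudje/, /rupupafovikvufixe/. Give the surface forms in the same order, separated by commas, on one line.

znezokignixaxigau, tiazribohwipudji, rupupafovikvufixi

/znezokignixaxigao/: /o/ is a mid vowel in word-final position, so it raises to [u]. → [znezokignixaxigau].
/tiazribohwipudje/: /e/ is a mid vowel in word-final position, so it raises to [i]. → [tiazribohwipudji].
/rupupafovikvufixe/: /e/ is a mid vowel in word-final position, so it raises to [i]. → [rupupafovikvufixi].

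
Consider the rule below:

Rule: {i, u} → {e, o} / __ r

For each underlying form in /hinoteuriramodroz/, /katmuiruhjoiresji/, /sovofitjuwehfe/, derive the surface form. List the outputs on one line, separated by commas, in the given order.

/hinoteuriramodroz/: /u/ is a high vowel immediately before /r/, so it lowers to [o]. /i/ is a high vowel immediately before /r/, so it lowers to [e]. → [hinoteoreramodroz].
/katmuiruhjoiresji/: /i/ is a high vowel immediately before /r/, so it lowers to [e]. /i/ is a high vowel immediately before /r/, so it lowers to [e]. → [katmueruhjoeresji].
/sovofitjuwehfe/: the rule's environment is not met; surfaces unchanged as [sovofitjuwehfe].

hinoteoreramodroz, katmueruhjoeresji, sovofitjuwehfe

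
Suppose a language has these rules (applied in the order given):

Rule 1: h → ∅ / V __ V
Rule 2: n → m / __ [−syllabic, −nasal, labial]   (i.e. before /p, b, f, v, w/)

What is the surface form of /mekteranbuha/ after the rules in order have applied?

mekterambua

Rule 1 (intervocalic h-deletion): /h/ occurs between vowels /u/ and /a/, so it deletes. /mekteranbuha/ → mekteranbua.
Rule 2 (nasal place assimilation): /n/ precedes the labial consonant /b/, so it assimilates in place to [m]. /mekteranbua/ → mekterambua.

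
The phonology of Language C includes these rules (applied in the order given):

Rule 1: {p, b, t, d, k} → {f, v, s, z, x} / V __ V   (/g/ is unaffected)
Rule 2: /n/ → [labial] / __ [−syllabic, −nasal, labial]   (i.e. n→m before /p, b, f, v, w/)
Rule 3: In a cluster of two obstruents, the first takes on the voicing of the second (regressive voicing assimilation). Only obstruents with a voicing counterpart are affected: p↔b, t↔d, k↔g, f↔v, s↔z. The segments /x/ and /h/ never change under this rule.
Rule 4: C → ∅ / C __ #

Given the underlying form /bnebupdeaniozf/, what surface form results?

Rule 1 (intervocalic spirantization): /b/ is a stop between vowels /e/ and /u/, so it spirantizes to the fricative [v]. /bnebupdeaniozf/ → bnevupdeaniozf.
Rule 2 (nasal place assimilation): no segment meets the environment; /bnevupdeaniozf/ is unchanged.
Rule 3 (regressive voicing assimilation): /p/ precedes the voiced obstruent /d/, so it voices to [b] by assimilation. /z/ precedes the voiceless obstruent /f/, so it devoices to [s] by assimilation. /bnevupdeaniozf/ → bnevubdeaniosf.
Rule 4 (final cluster simplification): /f/ is the second consonant of a word-final cluster /sf/, so it deletes. /bnevubdeaniosf/ → bnevubdeanios.

bnevubdeanios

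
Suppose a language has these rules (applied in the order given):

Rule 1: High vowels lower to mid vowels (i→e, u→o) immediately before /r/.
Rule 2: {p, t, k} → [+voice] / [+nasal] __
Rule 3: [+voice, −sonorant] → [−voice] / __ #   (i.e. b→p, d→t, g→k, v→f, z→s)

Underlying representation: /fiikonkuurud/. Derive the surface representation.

fiikonguorut

Rule 1 (pre-rhotic lowering): /u/ is a high vowel immediately before /r/, so it lowers to [o]. /fiikonkuurud/ → fiikonkuorud.
Rule 2 (post-nasal voicing): /k/ is a voiceless stop immediately after the nasal /n/, so it voices to [g]. /fiikonkuorud/ → fiikonguorud.
Rule 3 (final devoicing): /d/ is a voiced obstruent in word-final position, so it devoices to [t]. /fiikonguorud/ → fiikonguorut.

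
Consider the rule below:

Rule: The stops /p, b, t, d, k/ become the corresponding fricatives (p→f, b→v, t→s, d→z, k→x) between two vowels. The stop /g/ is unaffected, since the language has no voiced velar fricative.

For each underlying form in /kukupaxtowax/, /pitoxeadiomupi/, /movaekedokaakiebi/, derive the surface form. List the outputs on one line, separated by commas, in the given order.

/kukupaxtowax/: /k/ is a stop between vowels /u/ and /u/, so it spirantizes to the fricative [x]. /p/ is a stop between vowels /u/ and /a/, so it spirantizes to the fricative [f]. → [kuxufaxtowax].
/pitoxeadiomupi/: /t/ is a stop between vowels /i/ and /o/, so it spirantizes to the fricative [s]. /d/ is a stop between vowels /a/ and /i/, so it spirantizes to the fricative [z]. /p/ is a stop between vowels /u/ and /i/, so it spirantizes to the fricative [f]. → [pisoxeaziomufi].
/movaekedokaakiebi/: /k/ is a stop between vowels /e/ and /e/, so it spirantizes to the fricative [x]. /d/ is a stop between vowels /e/ and /o/, so it spirantizes to the fricative [z]. /k/ is a stop between vowels /o/ and /a/, so it spirantizes to the fricative [x]. /k/ is a stop between vowels /a/ and /i/, so it spirantizes to the fricative [x]. /b/ is a stop between vowels /e/ and /i/, so it spirantizes to the fricative [v]. → [movaexezoxaaxievi].

kuxufaxtowax, pisoxeaziomufi, movaexezoxaaxievi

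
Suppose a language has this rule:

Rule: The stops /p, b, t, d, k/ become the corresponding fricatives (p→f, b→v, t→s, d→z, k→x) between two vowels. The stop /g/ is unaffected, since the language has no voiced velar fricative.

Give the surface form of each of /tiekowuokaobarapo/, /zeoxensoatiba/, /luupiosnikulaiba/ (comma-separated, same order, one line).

/tiekowuokaobarapo/: /k/ is a stop between vowels /e/ and /o/, so it spirantizes to the fricative [x]. /k/ is a stop between vowels /o/ and /a/, so it spirantizes to the fricative [x]. /b/ is a stop between vowels /o/ and /a/, so it spirantizes to the fricative [v]. /p/ is a stop between vowels /a/ and /o/, so it spirantizes to the fricative [f]. → [tiexowuoxaovarafo].
/zeoxensoatiba/: /t/ is a stop between vowels /a/ and /i/, so it spirantizes to the fricative [s]. /b/ is a stop between vowels /i/ and /a/, so it spirantizes to the fricative [v]. → [zeoxensoasiva].
/luupiosnikulaiba/: /p/ is a stop between vowels /u/ and /i/, so it spirantizes to the fricative [f]. /k/ is a stop between vowels /i/ and /u/, so it spirantizes to the fricative [x]. /b/ is a stop between vowels /i/ and /a/, so it spirantizes to the fricative [v]. → [luufiosnixulaiva].

tiexowuoxaovarafo, zeoxensoasiva, luufiosnixulaiva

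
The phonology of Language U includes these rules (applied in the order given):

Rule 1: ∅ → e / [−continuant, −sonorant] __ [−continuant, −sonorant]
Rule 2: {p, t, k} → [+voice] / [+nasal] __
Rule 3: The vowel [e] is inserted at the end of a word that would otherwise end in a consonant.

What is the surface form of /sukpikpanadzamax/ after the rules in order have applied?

Rule 1 (stop-cluster e-epenthesis): /k/ and /p/ form a stop–stop cluster, so [e] is inserted between them. /k/ and /p/ form a stop–stop cluster, so [e] is inserted between them. /sukpikpanadzamax/ → sukepikepanadzamax.
Rule 2 (post-nasal voicing): no segment meets the environment; /sukepikepanadzamax/ is unchanged.
Rule 3 (final e-epenthesis): the form ends in the consonant /x/, so [e] is inserted word-finally. /sukepikepanadzamax/ → sukepikepanadzamaxe.

sukepikepanadzamaxe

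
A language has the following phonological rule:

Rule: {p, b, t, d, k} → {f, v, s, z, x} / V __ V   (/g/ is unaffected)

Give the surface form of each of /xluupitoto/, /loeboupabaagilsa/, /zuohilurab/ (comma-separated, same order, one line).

xluufisoso, loevoufavaagilsa, zuohilurab

/xluupitoto/: /p/ is a stop between vowels /u/ and /i/, so it spirantizes to the fricative [f]. /t/ is a stop between vowels /i/ and /o/, so it spirantizes to the fricative [s]. /t/ is a stop between vowels /o/ and /o/, so it spirantizes to the fricative [s]. → [xluufisoso].
/loeboupabaagilsa/: /b/ is a stop between vowels /e/ and /o/, so it spirantizes to the fricative [v]. /p/ is a stop between vowels /u/ and /a/, so it spirantizes to the fricative [f]. /b/ is a stop between vowels /a/ and /a/, so it spirantizes to the fricative [v]. → [loevoufavaagilsa].
/zuohilurab/: the rule's environment is not met; surfaces unchanged as [zuohilurab].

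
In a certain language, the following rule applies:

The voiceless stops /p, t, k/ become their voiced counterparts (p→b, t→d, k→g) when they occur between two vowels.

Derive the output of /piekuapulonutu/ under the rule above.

pieguabulonudu

/k/ is a voiceless stop between vowels /e/ and /u/, so it voices to [g].
/p/ is a voiceless stop between vowels /a/ and /u/, so it voices to [b].
/t/ is a voiceless stop between vowels /u/ and /u/, so it voices to [d].
The other instance of /p/ does not occur in the required environment and remains unchanged.
Surface form: [pieguabulonudu].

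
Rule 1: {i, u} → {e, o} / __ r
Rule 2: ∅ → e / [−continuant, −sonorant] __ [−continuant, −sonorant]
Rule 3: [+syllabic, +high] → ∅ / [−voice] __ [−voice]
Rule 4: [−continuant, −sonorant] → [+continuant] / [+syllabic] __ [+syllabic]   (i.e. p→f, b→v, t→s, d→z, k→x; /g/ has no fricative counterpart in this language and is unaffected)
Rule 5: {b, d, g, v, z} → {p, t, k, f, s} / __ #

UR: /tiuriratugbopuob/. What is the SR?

tiorerasugevofuop

Rule 1 (pre-rhotic lowering): /u/ is a high vowel immediately before /r/, so it lowers to [o]. /i/ is a high vowel immediately before /r/, so it lowers to [e]. /tiuriratugbopuob/ → tioreratugbopuob.
Rule 2 (stop-cluster e-epenthesis): /g/ and /b/ form a stop–stop cluster, so [e] is inserted between them. /tioreratugbopuob/ → tioreratugebopuob.
Rule 3 (high vowel syncope): no segment meets the environment; /tioreratugebopuob/ is unchanged.
Rule 4 (intervocalic spirantization): /t/ is a stop between vowels /a/ and /u/, so it spirantizes to the fricative [s]. /b/ is a stop between vowels /e/ and /o/, so it spirantizes to the fricative [v]. /p/ is a stop between vowels /o/ and /u/, so it spirantizes to the fricative [f]. /tioreratugebopuob/ → tiorerasugevofuob.
Rule 5 (final devoicing): /b/ is a voiced obstruent in word-final position, so it devoices to [p]. /tiorerasugevofuob/ → tiorerasugevofuop.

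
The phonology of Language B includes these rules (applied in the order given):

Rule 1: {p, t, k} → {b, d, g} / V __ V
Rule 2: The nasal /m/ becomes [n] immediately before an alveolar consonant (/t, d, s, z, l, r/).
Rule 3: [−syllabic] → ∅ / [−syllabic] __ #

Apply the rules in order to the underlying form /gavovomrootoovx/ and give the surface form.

gavovonroodoov

Rule 1 (intervocalic voicing): /t/ is a voiceless stop between vowels /o/ and /o/, so it voices to [d]. /gavovomrootoovx/ → gavovomroodoovx.
Rule 2 (nasal place assimilation): /m/ precedes the alveolar consonant /r/, so it assimilates in place to [n]. /gavovomroodoovx/ → gavovonroodoovx.
Rule 3 (final cluster simplification): /x/ is the second consonant of a word-final cluster /vx/, so it deletes. /gavovonroodoovx/ → gavovonroodoov.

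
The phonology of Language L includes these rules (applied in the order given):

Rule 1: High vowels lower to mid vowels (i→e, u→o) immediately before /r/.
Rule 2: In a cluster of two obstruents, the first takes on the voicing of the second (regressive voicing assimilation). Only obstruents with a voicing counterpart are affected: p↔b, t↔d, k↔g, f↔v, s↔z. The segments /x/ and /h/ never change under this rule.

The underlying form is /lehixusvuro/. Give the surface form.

Rule 1 (pre-rhotic lowering): /u/ is a high vowel immediately before /r/, so it lowers to [o]. /lehixusvuro/ → lehixusvoro.
Rule 2 (regressive voicing assimilation): /s/ precedes the voiced obstruent /v/, so it voices to [z] by assimilation. /lehixusvoro/ → lehixuzvoro.

lehixuzvoro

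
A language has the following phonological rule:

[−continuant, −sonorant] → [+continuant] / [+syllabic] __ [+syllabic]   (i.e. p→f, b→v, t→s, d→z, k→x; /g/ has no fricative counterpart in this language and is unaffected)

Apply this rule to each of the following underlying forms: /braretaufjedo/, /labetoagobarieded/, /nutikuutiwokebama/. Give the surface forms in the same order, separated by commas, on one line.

/braretaufjedo/: /t/ is a stop between vowels /e/ and /a/, so it spirantizes to the fricative [s]. /d/ is a stop between vowels /e/ and /o/, so it spirantizes to the fricative [z]. → [braresaufjezo].
/labetoagobarieded/: /b/ is a stop between vowels /a/ and /e/, so it spirantizes to the fricative [v]. /t/ is a stop between vowels /e/ and /o/, so it spirantizes to the fricative [s]. /b/ is a stop between vowels /o/ and /a/, so it spirantizes to the fricative [v]. /d/ is a stop between vowels /e/ and /e/, so it spirantizes to the fricative [z]. → [lavesoagovariezed].
/nutikuutiwokebama/: /t/ is a stop between vowels /u/ and /i/, so it spirantizes to the fricative [s]. /k/ is a stop between vowels /i/ and /u/, so it spirantizes to the fricative [x]. /t/ is a stop between vowels /u/ and /i/, so it spirantizes to the fricative [s]. /k/ is a stop between vowels /o/ and /e/, so it spirantizes to the fricative [x]. /b/ is a stop between vowels /e/ and /a/, so it spirantizes to the fricative [v]. → [nusixuusiwoxevama].

braresaufjezo, lavesoagovariezed, nusixuusiwoxevama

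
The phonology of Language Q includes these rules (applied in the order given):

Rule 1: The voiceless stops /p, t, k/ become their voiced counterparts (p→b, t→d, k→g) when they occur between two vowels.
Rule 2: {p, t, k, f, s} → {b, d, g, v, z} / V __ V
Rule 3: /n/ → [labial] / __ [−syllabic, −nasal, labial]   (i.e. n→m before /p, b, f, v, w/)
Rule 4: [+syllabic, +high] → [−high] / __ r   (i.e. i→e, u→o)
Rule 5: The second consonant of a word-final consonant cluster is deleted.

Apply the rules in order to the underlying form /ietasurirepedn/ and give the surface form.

iedazorerebed

Rule 1 (intervocalic voicing): /t/ is a voiceless stop between vowels /e/ and /a/, so it voices to [d]. /p/ is a voiceless stop between vowels /e/ and /e/, so it voices to [b]. /ietasurirepedn/ → iedasurirebedn.
Rule 2 (intervocalic voicing): /s/ is a voiceless obstruent between vowels /a/ and /u/, so it voices to [z]. /iedasurirebedn/ → iedazurirebedn.
Rule 3 (nasal place assimilation): no segment meets the environment; /iedazurirebedn/ is unchanged.
Rule 4 (pre-rhotic lowering): /u/ is a high vowel immediately before /r/, so it lowers to [o]. /i/ is a high vowel immediately before /r/, so it lowers to [e]. /iedazurirebedn/ → iedazorerebedn.
Rule 5 (final cluster simplification): /n/ is the second consonant of a word-final cluster /dn/, so it deletes. /iedazorerebedn/ → iedazorerebed.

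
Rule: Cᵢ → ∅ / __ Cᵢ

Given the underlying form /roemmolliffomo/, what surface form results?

/mm/ is a geminate; the first /m/ deletes.
/ll/ is a geminate; the first /l/ deletes.
/ff/ is a geminate; the first /f/ deletes.
The other instances of /r/, /m/, /l/, /f/ do not occur in the required environment and remain unchanged.
Surface form: [roemolifomo].

roemolifomo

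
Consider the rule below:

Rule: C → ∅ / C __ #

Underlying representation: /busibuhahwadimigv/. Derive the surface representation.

busibuhahwadimig

/v/ is the second consonant of a word-final cluster /gv/, so it deletes.
Surface form: [busibuhahwadimig].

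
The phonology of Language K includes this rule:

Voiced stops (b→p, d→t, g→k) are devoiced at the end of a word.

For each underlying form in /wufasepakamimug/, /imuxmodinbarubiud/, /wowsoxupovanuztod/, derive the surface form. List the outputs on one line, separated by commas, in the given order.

/wufasepakamimug/: /g/ is a voiced stop in word-final position, so it devoices to [k]. → [wufasepakamimuk].
/imuxmodinbarubiud/: /d/ is a voiced stop in word-final position, so it devoices to [t]. → [imuxmodinbarubiut].
/wowsoxupovanuztod/: /d/ is a voiced stop in word-final position, so it devoices to [t]. → [wowsoxupovanuztot].

wufasepakamimuk, imuxmodinbarubiut, wowsoxupovanuztot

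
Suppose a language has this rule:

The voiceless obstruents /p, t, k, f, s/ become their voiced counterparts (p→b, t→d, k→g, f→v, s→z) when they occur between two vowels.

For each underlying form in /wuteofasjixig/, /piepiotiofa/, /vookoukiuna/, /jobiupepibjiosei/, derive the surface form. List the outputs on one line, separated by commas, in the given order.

/wuteofasjixig/: /t/ is a voiceless obstruent between vowels /u/ and /e/, so it voices to [d]. /f/ is a voiceless obstruent between vowels /o/ and /a/, so it voices to [v]. → [wudeovasjixig].
/piepiotiofa/: /p/ is a voiceless obstruent between vowels /e/ and /i/, so it voices to [b]. /t/ is a voiceless obstruent between vowels /o/ and /i/, so it voices to [d]. /f/ is a voiceless obstruent between vowels /o/ and /a/, so it voices to [v]. → [piebiodiova].
/vookoukiuna/: /k/ is a voiceless obstruent between vowels /o/ and /o/, so it voices to [g]. /k/ is a voiceless obstruent between vowels /u/ and /i/, so it voices to [g]. → [voogougiuna].
/jobiupepibjiosei/: /p/ is a voiceless obstruent between vowels /u/ and /e/, so it voices to [b]. /p/ is a voiceless obstruent between vowels /e/ and /i/, so it voices to [b]. /s/ is a voiceless obstruent between vowels /o/ and /e/, so it voices to [z]. → [jobiubebibjiozei].

wudeovasjixig, piebiodiova, voogougiuna, jobiubebibjiozei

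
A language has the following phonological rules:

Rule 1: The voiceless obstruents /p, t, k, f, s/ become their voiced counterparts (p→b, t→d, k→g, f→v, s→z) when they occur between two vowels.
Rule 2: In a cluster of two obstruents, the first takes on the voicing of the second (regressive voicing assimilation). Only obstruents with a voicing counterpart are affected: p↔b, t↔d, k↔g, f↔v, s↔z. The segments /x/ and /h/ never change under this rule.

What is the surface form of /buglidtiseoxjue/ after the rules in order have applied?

buglittizeoxjue

Rule 1 (intervocalic voicing): /s/ is a voiceless obstruent between vowels /i/ and /e/, so it voices to [z]. /buglidtiseoxjue/ → buglidtizeoxjue.
Rule 2 (regressive voicing assimilation): /d/ precedes the voiceless obstruent /t/, so it devoices to [t] by assimilation. /buglidtizeoxjue/ → buglittizeoxjue.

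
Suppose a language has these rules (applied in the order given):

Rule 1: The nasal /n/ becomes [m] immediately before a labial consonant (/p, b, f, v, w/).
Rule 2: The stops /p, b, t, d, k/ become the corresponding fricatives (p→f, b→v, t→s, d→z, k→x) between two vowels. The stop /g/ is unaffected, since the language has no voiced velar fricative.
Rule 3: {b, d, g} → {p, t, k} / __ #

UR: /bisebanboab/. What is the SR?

Rule 1 (nasal place assimilation): /n/ precedes the labial consonant /b/, so it assimilates in place to [m]. /bisebanboab/ → bisebamboab.
Rule 2 (intervocalic spirantization): /b/ is a stop between vowels /e/ and /a/, so it spirantizes to the fricative [v]. /bisebamboab/ → bisevamboab.
Rule 3 (final devoicing): /b/ is a voiced stop in word-final position, so it devoices to [p]. /bisevamboab/ → bisevamboap.

bisevamboap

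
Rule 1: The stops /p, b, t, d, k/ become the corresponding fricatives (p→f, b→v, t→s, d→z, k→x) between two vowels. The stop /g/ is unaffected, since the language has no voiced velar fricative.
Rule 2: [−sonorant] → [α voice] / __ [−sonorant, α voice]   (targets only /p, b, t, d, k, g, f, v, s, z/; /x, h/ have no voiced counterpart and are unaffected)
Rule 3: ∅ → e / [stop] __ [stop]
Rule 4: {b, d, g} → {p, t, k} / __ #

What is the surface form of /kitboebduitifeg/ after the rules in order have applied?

Rule 1 (intervocalic spirantization): /t/ is a stop between vowels /i/ and /i/, so it spirantizes to the fricative [s]. /kitboebduitifeg/ → kitboebduisifeg.
Rule 2 (regressive voicing assimilation): /t/ precedes the voiced obstruent /b/, so it voices to [d] by assimilation. /kitboebduisifeg/ → kidboebduisifeg.
Rule 3 (stop-cluster e-epenthesis): /d/ and /b/ form a stop–stop cluster, so [e] is inserted between them. /b/ and /d/ form a stop–stop cluster, so [e] is inserted between them. /kidboebduisifeg/ → kideboebeduisifeg.
Rule 4 (final devoicing): /g/ is a voiced stop in word-final position, so it devoices to [k]. /kideboebeduisifeg/ → kideboebeduisifek.

kideboebeduisifek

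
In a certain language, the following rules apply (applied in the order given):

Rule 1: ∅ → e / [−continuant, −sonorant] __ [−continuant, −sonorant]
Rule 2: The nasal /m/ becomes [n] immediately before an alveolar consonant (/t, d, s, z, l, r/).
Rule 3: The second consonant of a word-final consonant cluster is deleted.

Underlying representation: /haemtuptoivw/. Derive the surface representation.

Rule 1 (stop-cluster e-epenthesis): /p/ and /t/ form a stop–stop cluster, so [e] is inserted between them. /haemtuptoivw/ → haemtupetoivw.
Rule 2 (nasal place assimilation): /m/ precedes the alveolar consonant /t/, so it assimilates in place to [n]. /haemtupetoivw/ → haentupetoivw.
Rule 3 (final cluster simplification): /w/ is the second consonant of a word-final cluster /vw/, so it deletes. /haentupetoivw/ → haentupetoiv.

haentupetoiv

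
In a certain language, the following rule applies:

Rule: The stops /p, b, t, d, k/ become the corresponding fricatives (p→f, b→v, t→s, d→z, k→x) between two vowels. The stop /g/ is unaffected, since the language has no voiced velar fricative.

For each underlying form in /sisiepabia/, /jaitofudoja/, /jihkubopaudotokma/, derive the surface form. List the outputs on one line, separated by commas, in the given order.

/sisiepabia/: /p/ is a stop between vowels /e/ and /a/, so it spirantizes to the fricative [f]. /b/ is a stop between vowels /a/ and /i/, so it spirantizes to the fricative [v]. → [sisiefavia].
/jaitofudoja/: /t/ is a stop between vowels /i/ and /o/, so it spirantizes to the fricative [s]. /d/ is a stop between vowels /u/ and /o/, so it spirantizes to the fricative [z]. → [jaisofuzoja].
/jihkubopaudotokma/: /b/ is a stop between vowels /u/ and /o/, so it spirantizes to the fricative [v]. /p/ is a stop between vowels /o/ and /a/, so it spirantizes to the fricative [f]. /d/ is a stop between vowels /u/ and /o/, so it spirantizes to the fricative [z]. /t/ is a stop between vowels /o/ and /o/, so it spirantizes to the fricative [s]. → [jihkuvofauzosokma].

sisiefavia, jaisofuzoja, jihkuvofauzosokma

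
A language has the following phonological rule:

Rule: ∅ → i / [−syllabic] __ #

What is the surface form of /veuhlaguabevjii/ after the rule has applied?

No segment of /veuhlaguabevjii/ meets the structural description of the rule, so the form surfaces unchanged.

veuhlaguabevjii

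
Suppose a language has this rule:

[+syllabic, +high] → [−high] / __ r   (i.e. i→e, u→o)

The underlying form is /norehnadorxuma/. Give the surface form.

No segment of /norehnadorxuma/ meets the structural description of the rule, so the form surfaces unchanged.

norehnadorxuma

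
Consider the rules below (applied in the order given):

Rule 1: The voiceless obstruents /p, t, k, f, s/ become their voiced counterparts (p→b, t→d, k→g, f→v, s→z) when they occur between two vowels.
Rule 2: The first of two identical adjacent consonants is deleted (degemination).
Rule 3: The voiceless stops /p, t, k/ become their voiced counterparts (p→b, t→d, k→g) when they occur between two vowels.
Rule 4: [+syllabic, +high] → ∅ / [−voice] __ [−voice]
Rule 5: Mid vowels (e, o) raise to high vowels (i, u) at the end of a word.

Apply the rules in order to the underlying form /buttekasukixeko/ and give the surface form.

budegazugixegu

Rule 1 (intervocalic voicing): /k/ is a voiceless obstruent between vowels /e/ and /a/, so it voices to [g]. /s/ is a voiceless obstruent between vowels /a/ and /u/, so it voices to [z]. /k/ is a voiceless obstruent between vowels /u/ and /i/, so it voices to [g]. /k/ is a voiceless obstruent between vowels /e/ and /o/, so it voices to [g]. /buttekasukixeko/ → buttegazugixego.
Rule 2 (degemination): /tt/ is a geminate; the first /t/ deletes. /buttegazugixego/ → butegazugixego.
Rule 3 (intervocalic voicing): /t/ is a voiceless stop between vowels /u/ and /e/, so it voices to [d]. /butegazugixego/ → budegazugixego.
Rule 4 (high vowel syncope): no segment meets the environment; /budegazugixego/ is unchanged.
Rule 5 (final vowel raising): /o/ is a mid vowel in word-final position, so it raises to [u]. /budegazugixego/ → budegazugixegu.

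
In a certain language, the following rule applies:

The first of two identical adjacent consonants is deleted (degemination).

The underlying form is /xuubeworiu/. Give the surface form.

xuubeworiu

No segment of /xuubeworiu/ meets the structural description of the rule, so the form surfaces unchanged.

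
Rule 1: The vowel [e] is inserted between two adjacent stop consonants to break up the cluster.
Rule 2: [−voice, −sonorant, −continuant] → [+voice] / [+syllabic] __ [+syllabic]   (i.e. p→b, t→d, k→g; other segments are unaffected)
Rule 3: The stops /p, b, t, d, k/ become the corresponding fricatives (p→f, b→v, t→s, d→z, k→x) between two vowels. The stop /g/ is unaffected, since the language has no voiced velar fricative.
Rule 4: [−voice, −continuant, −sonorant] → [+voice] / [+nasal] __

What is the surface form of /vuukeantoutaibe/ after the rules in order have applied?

Rule 1 (stop-cluster e-epenthesis): no segment meets the environment; /vuukeantoutaibe/ is unchanged.
Rule 2 (intervocalic voicing): /k/ is a voiceless stop between vowels /u/ and /e/, so it voices to [g]. /t/ is a voiceless stop between vowels /u/ and /a/, so it voices to [d]. /vuukeantoutaibe/ → vuugeantoudaibe.
Rule 3 (intervocalic spirantization): /d/ is a stop between vowels /u/ and /a/, so it spirantizes to the fricative [z]. /b/ is a stop between vowels /i/ and /e/, so it spirantizes to the fricative [v]. /vuugeantoudaibe/ → vuugeantouzaive.
Rule 4 (post-nasal voicing): /t/ is a voiceless stop immediately after the nasal /n/, so it voices to [d]. /vuugeantouzaive/ → vuugeandouzaive.

vuugeandouzaive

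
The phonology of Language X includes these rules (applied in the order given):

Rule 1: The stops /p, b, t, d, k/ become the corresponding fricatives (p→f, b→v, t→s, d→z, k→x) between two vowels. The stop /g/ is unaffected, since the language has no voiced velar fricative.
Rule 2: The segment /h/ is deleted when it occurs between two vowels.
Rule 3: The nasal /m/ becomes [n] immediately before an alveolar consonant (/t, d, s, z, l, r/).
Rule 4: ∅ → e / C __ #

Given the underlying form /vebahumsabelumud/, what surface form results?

Rule 1 (intervocalic spirantization): /b/ is a stop between vowels /e/ and /a/, so it spirantizes to the fricative [v]. /b/ is a stop between vowels /a/ and /e/, so it spirantizes to the fricative [v]. /vebahumsabelumud/ → vevahumsavelumud.
Rule 2 (intervocalic h-deletion): /h/ occurs between vowels /a/ and /u/, so it deletes. /vevahumsavelumud/ → vevaumsavelumud.
Rule 3 (nasal place assimilation): /m/ precedes the alveolar consonant /s/, so it assimilates in place to [n]. /vevaumsavelumud/ → vevaunsavelumud.
Rule 4 (final e-epenthesis): the form ends in the consonant /d/, so [e] is inserted word-finally. /vevaunsavelumud/ → vevaunsavelumude.

vevaunsavelumude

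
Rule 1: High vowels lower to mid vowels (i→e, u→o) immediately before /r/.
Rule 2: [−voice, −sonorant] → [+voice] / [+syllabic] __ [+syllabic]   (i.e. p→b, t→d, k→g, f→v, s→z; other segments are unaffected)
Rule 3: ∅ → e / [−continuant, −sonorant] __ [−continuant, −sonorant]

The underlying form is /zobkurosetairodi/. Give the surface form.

Rule 1 (pre-rhotic lowering): /u/ is a high vowel immediately before /r/, so it lowers to [o]. /i/ is a high vowel immediately before /r/, so it lowers to [e]. /zobkurosetairodi/ → zobkorosetaerodi.
Rule 2 (intervocalic voicing): /s/ is a voiceless obstruent between vowels /o/ and /e/, so it voices to [z]. /t/ is a voiceless obstruent between vowels /e/ and /a/, so it voices to [d]. /zobkorosetaerodi/ → zobkorozedaerodi.
Rule 3 (stop-cluster e-epenthesis): /b/ and /k/ form a stop–stop cluster, so [e] is inserted between them. /zobkorozedaerodi/ → zobekorozedaerodi.

zobekorozedaerodi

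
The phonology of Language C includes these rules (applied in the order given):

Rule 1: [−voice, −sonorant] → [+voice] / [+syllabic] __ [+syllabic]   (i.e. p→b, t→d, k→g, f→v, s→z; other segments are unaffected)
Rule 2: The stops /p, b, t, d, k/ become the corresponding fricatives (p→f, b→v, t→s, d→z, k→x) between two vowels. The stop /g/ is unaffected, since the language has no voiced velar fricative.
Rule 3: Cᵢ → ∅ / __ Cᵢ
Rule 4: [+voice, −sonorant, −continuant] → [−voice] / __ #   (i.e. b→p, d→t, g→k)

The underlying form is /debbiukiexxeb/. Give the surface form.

Rule 1 (intervocalic voicing): /k/ is a voiceless obstruent between vowels /u/ and /i/, so it voices to [g]. /debbiukiexxeb/ → debbiugiexxeb.
Rule 2 (intervocalic spirantization): no segment meets the environment; /debbiugiexxeb/ is unchanged.
Rule 3 (degemination): /bb/ is a geminate; the first /b/ deletes. /xx/ is a geminate; the first /x/ deletes. /debbiugiexxeb/ → debiugiexeb.
Rule 4 (final devoicing): /b/ is a voiced stop in word-final position, so it devoices to [p]. /debiugiexeb/ → debiugiexep.

debiugiexep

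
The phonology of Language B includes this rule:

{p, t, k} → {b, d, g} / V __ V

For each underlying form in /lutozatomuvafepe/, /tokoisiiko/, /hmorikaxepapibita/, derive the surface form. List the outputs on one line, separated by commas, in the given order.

/lutozatomuvafepe/: /t/ is a voiceless stop between vowels /u/ and /o/, so it voices to [d]. /t/ is a voiceless stop between vowels /a/ and /o/, so it voices to [d]. /p/ is a voiceless stop between vowels /e/ and /e/, so it voices to [b]. → [ludozadomuvafebe].
/tokoisiiko/: /k/ is a voiceless stop between vowels /o/ and /o/, so it voices to [g]. /k/ is a voiceless stop between vowels /i/ and /o/, so it voices to [g]. → [togoisiigo].
/hmorikaxepapibita/: /k/ is a voiceless stop between vowels /i/ and /a/, so it voices to [g]. /p/ is a voiceless stop between vowels /e/ and /a/, so it voices to [b]. /p/ is a voiceless stop between vowels /a/ and /i/, so it voices to [b]. /t/ is a voiceless stop between vowels /i/ and /a/, so it voices to [d]. → [hmorigaxebabibida].

ludozadomuvafebe, togoisiigo, hmorigaxebabibida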